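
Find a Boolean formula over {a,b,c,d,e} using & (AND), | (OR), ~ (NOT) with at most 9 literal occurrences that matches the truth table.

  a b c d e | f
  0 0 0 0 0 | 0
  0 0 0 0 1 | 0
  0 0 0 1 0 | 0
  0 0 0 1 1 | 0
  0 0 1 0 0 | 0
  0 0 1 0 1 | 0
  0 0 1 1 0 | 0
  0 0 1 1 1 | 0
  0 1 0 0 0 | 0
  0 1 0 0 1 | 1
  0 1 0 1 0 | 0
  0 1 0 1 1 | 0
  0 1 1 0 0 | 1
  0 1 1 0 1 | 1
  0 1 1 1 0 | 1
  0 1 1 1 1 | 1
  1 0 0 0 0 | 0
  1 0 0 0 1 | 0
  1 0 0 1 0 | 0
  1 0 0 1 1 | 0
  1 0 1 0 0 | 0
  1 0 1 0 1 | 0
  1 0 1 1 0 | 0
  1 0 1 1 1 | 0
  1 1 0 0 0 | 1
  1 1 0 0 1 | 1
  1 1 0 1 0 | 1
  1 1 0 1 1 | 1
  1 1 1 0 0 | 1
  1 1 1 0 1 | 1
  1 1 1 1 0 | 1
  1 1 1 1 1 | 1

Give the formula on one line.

  ~d = 11001100110011001100110011001100
  (~d & e) = 01000100010001000100010001000100
  ~c = 11110000111100001111000011110000
  (b & a) = 00000000000000000000000011111111
  (c | (b & a)) = 00001111000011110000111111111111
  (b & (c | (b & a))) = 00000000000011110000000011111111
  (~c & (b & (c | (b & a)))) = 00000000000000000000000011110000
  ((~d & e) | (~c & (b & (c | (b & a))))) = 01000100010001000100010011110100
  (c | ((~d & e) | (~c & (b & (c | (b & a)))))) = 01001111010011110100111111111111
  (b & (c | ((~d & e) | (~c & (b & (c | (b & a))))))) = 00000000010011110000000011111111

(b & (c | ((~d & e) | (~c & (b & (c | (b & a)))))))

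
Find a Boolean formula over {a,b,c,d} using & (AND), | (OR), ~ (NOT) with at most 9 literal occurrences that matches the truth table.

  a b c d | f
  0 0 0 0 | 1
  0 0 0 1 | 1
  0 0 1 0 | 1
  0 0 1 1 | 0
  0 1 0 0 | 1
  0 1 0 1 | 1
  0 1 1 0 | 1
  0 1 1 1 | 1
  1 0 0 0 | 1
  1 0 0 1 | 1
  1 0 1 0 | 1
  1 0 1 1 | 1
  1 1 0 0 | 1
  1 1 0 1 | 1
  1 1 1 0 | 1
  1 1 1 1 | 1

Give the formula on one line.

((((~d | b) | ~c) & (~c | (d & c))) | ((c & ~d) | a))

  ~d = 1010101010101010
  (~d | b) = 1010111110101111
  ~c = 1100110011001100
  ((~d | b) | ~c) = 1110111111101111
  (d & c) = 0001000100010001
  (~c | (d & c)) = 1101110111011101
  (((~d | b) | ~c) & (~c | (d & c))) = 1100110111001101
  (c & ~d) = 0010001000100010
  ((c & ~d) | a) = 0010001011111111
  ((((~d | b) | ~c) & (~c | (d & c))) | ((c & ~d) | a)) = 1110111111111111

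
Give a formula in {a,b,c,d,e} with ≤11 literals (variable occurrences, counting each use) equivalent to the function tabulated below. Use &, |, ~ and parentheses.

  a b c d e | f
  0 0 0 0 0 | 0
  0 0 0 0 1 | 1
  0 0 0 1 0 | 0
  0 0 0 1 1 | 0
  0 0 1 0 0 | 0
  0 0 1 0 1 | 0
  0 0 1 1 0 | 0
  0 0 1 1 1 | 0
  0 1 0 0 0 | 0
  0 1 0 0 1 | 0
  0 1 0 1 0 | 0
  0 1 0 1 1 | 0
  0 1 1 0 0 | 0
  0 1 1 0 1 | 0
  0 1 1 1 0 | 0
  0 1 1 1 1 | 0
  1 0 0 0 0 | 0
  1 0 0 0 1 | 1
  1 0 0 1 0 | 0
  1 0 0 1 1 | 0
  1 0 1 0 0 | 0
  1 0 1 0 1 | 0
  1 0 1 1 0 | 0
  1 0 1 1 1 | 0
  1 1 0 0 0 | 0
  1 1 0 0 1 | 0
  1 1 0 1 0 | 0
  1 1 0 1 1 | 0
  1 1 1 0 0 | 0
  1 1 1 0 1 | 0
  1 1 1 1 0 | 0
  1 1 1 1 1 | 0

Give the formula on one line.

  ~b = 11111111000000001111111100000000
  (e & ~b) = 01010101000000000101010100000000
  ~d = 11001100110011001100110011001100
  (~d | b) = 11001100111111111100110011111111
  (e & (~d | b)) = 01000100010101010100010001010101
  ~c = 11110000111100001111000011110000
  ~a = 11111111111111110000000000000000
  (e | c) = 01011111010111110101111101011111
  (~a | (e | c)) = 11111111111111110101111101011111
  (~c & (~a | (e | c))) = 11110000111100000101000001010000
  ((e & (~d | b)) & (~c & (~a | (e | c)))) = 01000000010100000100000001010000
  ((e & ~b) & ((e & (~d | b)) & (~c & (~a | (e | c))))) = 01000000000000000100000000000000

((e & ~b) & ((e & (~d | b)) & (~c & (~a | (e | c)))))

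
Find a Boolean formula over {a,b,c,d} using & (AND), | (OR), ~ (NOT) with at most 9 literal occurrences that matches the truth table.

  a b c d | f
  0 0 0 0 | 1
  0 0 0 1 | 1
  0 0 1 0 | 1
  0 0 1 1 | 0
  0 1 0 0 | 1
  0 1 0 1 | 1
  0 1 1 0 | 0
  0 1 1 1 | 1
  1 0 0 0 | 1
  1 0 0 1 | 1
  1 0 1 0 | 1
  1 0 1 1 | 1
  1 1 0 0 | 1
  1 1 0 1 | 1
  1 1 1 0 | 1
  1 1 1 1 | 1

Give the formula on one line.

(((~b | (a | d)) & (a | b)) | (~c | (~b & (c & ~d))))

  ~b = 1111000011110000
  (a | d) = 0101010111111111
  (~b | (a | d)) = 1111010111111111
  (a | b) = 0000111111111111
  ((~b | (a | d)) & (a | b)) = 0000010111111111
  ~c = 1100110011001100
  ~d = 1010101010101010
  (c & ~d) = 0010001000100010
  (~b & (c & ~d)) = 0010000000100000
  (~c | (~b & (c & ~d))) = 1110110011101100
  (((~b | (a | d)) & (a | b)) | (~c | (~b & (c & ~d)))) = 1110110111111111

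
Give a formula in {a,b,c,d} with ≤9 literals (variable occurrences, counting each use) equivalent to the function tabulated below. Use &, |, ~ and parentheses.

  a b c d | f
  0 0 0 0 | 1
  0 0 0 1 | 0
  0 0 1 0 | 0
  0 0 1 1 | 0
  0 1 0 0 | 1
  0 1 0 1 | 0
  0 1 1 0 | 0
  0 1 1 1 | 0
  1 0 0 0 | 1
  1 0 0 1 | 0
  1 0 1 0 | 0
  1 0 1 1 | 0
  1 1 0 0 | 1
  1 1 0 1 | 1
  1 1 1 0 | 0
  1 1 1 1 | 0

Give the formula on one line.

(((c | (((~c & ~d) | b) & a)) & ~c) | (~d & ~c))

  ~c = 1100110011001100
  ~d = 1010101010101010
  (~c & ~d) = 1000100010001000
  ((~c & ~d) | b) = 1000111110001111
  (((~c & ~d) | b) & a) = 0000000010001111
  (c | (((~c & ~d) | b) & a)) = 0011001110111111
  ((c | (((~c & ~d) | b) & a)) & ~c) = 0000000010001100
  (~d & ~c) = 1000100010001000
  (((c | (((~c & ~d) | b) & a)) & ~c) | (~d & ~c)) = 1000100010001100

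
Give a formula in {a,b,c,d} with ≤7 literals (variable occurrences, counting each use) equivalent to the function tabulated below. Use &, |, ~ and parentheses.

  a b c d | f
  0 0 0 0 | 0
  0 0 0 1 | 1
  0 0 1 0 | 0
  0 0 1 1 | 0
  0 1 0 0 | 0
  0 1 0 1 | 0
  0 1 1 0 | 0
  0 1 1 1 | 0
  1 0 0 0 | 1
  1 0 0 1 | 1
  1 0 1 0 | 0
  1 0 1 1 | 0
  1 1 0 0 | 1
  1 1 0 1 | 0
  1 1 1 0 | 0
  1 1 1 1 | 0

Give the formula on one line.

((~d | ~b) & ((a & ~c) | (d & ~c)))

  ~d = 1010101010101010
  ~b = 1111000011110000
  (~d | ~b) = 1111101011111010
  ~c = 1100110011001100
  (a & ~c) = 0000000011001100
  (d & ~c) = 0100010001000100
  ((a & ~c) | (d & ~c)) = 0100010011001100
  ((~d | ~b) & ((a & ~c) | (d & ~c))) = 0100000011001000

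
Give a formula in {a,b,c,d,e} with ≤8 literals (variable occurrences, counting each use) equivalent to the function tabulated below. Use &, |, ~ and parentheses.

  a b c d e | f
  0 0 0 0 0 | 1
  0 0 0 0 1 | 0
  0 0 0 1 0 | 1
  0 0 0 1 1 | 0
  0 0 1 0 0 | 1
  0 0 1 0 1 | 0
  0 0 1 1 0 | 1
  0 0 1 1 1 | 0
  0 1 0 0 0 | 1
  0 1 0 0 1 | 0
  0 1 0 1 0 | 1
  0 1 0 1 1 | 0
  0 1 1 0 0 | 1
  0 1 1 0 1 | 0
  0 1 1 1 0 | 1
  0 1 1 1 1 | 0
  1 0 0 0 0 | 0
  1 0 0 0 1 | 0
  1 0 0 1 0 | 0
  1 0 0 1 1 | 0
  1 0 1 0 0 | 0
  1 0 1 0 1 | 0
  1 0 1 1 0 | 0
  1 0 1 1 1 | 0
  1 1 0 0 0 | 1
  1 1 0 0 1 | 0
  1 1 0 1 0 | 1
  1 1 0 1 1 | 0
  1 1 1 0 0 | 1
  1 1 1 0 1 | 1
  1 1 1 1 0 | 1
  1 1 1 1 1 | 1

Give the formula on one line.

  ~a = 11111111111111110000000000000000
  (~a | b) = 11111111111111110000000011111111
  ~e = 10101010101010101010101010101010
  (c | ~e) = 10101111101011111010111110101111
  ((~a | b) & (c | ~e)) = 10101111101011110000000010101111
  (~e | a) = 10101010101010101111111111111111
  (((~a | b) & (c | ~e)) & (~e | a)) = 10101010101010100000000010101111

(((~a | b) & (c | ~e)) & (~e | a))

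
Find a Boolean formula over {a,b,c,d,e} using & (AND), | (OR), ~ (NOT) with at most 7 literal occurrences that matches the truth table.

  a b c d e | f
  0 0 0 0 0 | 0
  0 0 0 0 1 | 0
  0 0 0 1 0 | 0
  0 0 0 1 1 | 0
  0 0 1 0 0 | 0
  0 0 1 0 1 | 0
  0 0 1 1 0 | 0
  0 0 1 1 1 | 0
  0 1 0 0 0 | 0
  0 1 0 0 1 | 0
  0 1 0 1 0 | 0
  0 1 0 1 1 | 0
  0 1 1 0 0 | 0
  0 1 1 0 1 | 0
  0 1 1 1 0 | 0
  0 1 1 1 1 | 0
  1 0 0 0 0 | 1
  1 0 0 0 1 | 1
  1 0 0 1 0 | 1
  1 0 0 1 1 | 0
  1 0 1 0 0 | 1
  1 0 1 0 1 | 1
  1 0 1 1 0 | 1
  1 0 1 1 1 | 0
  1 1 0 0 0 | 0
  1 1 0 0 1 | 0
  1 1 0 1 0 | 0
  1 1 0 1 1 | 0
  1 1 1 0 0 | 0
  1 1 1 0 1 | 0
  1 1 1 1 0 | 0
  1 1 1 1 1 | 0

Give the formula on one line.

((~b & (~e | ~d)) & a)

  ~b = 11111111000000001111111100000000
  ~e = 10101010101010101010101010101010
  ~d = 11001100110011001100110011001100
  (~e | ~d) = 11101110111011101110111011101110
  (~b & (~e | ~d)) = 11101110000000001110111000000000
  ((~b & (~e | ~d)) & a) = 00000000000000001110111000000000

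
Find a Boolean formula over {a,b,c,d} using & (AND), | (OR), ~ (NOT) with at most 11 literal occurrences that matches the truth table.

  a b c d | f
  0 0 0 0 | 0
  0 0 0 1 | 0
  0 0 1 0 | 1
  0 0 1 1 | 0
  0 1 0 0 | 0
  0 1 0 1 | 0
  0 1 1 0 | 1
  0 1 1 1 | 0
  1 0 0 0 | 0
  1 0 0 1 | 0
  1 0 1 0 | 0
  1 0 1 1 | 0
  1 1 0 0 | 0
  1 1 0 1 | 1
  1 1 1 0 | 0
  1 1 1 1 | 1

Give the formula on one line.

  ~a = 1111111100000000
  (b & d) = 0000010100000101
  (~a | (b & d)) = 1111111100000101
  (a & (~a | (b & d))) = 0000000000000101
  ~d = 1010101010101010
  ~c = 1100110011001100
  (~d | ~c) = 1110111011101110
  (~c | ~a) = 1111111111001100
  ((~d | ~c) & (~c | ~a)) = 1110111011001100
  (c & ((~d | ~c) & (~c | ~a))) = 0010001000000000
  ((a & (~a | (b & d))) | (c & ((~d | ~c) & (~c | ~a)))) = 0010001000000101

((a & (~a | (b & d))) | (c & ((~d | ~c) & (~c | ~a))))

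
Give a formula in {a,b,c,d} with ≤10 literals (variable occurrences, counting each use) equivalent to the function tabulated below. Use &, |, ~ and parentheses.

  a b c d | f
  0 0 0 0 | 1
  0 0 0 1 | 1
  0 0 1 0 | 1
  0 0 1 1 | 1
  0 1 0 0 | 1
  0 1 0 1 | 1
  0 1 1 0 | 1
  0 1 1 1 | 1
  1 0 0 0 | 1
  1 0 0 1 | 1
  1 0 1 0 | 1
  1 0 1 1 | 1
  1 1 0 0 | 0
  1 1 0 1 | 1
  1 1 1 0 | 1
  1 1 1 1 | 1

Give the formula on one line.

  ~c = 1100110011001100
  (b & ~c) = 0000110000001100
  ~a = 1111111100000000
  ~b = 1111000011110000
  (~a | ~b) = 1111111111110000
  ((b & ~c) & (~a | ~b)) = 0000110000000000
  (a & ~b) = 0000000011110000
  (((b & ~c) & (~a | ~b)) | (a & ~b)) = 0000110011110000
  (d | c) = 0111011101110111
  ((d | c) | ~a) = 1111111101110111
  ((((b & ~c) & (~a | ~b)) | (a & ~b)) | ((d | c) | ~a)) = 1111111111110111

((((b & ~c) & (~a | ~b)) | (a & ~b)) | ((d | c) | ~a))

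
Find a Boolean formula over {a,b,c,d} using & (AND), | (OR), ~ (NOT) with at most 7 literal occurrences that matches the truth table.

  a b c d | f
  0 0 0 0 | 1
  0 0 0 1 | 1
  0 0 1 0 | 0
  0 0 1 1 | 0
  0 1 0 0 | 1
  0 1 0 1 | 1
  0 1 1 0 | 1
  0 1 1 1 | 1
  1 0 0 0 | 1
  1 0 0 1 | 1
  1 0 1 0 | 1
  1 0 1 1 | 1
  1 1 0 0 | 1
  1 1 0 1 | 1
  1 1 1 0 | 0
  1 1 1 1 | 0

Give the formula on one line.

(((b & ~a) | ~c) | (a & ~b))

  ~a = 1111111100000000
  (b & ~a) = 0000111100000000
  ~c = 1100110011001100
  ((b & ~a) | ~c) = 1100111111001100
  ~b = 1111000011110000
  (a & ~b) = 0000000011110000
  (((b & ~a) | ~c) | (a & ~b)) = 1100111111111100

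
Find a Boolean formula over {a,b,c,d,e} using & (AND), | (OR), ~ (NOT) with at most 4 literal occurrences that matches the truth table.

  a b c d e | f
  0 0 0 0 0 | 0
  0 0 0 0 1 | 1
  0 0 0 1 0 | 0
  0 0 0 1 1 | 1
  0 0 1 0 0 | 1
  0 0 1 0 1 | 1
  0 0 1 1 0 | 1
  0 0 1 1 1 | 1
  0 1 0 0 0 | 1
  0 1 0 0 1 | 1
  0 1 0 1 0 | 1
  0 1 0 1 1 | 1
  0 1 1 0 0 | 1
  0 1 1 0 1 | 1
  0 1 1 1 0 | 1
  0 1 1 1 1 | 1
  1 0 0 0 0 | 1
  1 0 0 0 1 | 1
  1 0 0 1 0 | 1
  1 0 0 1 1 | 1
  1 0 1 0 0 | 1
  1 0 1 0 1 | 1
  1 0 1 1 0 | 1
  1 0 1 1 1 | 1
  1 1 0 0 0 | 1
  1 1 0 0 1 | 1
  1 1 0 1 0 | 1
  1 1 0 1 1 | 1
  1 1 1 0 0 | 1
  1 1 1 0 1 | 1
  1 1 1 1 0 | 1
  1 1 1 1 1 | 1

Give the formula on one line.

  (e | a) = 01010101010101011111111111111111
  ((e | a) | c) = 01011111010111111111111111111111
  (((e | a) | c) | b) = 01011111111111111111111111111111

(((e | a) | c) | b)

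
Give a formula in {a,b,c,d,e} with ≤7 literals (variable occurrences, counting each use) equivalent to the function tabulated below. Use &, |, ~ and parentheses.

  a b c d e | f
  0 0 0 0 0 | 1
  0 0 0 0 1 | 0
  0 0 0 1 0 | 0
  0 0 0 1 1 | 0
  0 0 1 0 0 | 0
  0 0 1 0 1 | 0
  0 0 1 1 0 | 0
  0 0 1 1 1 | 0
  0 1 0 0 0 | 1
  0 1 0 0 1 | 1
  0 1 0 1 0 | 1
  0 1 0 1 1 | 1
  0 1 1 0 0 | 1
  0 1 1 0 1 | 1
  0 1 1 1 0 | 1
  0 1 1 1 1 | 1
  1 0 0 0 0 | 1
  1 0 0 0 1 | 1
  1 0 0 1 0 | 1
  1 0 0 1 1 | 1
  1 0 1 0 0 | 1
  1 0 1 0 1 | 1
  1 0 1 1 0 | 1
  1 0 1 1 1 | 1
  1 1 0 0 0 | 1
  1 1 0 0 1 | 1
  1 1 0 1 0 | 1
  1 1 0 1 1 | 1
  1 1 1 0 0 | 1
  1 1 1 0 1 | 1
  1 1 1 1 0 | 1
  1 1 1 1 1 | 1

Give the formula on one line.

  ~d = 11001100110011001100110011001100
  ~c = 11110000111100001111000011110000
  (~d & ~c) = 11000000110000001100000011000000
  ~e = 10101010101010101010101010101010
  (~c & ~e) = 10100000101000001010000010100000
  ~b = 11111111000000001111111100000000
  ((~c & ~e) & ~b) = 10100000000000001010000000000000
  ((~d & ~c) & ((~c & ~e) & ~b)) = 10000000000000001000000000000000
  (((~d & ~c) & ((~c & ~e) & ~b)) | b) = 10000000111111111000000011111111
  (a | (((~d & ~c) & ((~c & ~e) & ~b)) | b)) = 10000000111111111111111111111111

(a | (((~d & ~c) & ((~c & ~e) & ~b)) | b))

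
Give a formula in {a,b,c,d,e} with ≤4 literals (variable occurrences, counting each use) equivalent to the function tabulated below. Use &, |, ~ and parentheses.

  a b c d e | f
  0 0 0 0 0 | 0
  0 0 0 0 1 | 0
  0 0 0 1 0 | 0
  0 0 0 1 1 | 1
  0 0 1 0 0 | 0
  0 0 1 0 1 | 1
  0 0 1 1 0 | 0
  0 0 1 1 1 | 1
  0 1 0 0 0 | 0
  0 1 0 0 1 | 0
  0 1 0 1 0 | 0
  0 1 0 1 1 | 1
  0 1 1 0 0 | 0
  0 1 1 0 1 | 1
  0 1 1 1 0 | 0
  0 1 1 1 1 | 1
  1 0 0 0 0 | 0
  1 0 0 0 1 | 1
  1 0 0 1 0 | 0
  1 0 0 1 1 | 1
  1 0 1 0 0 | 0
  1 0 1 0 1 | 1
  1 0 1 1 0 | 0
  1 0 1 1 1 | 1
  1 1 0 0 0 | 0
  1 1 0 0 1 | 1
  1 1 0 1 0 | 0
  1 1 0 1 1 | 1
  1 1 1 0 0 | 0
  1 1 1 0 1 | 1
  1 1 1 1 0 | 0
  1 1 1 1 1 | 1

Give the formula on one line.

  (d | c) = 00111111001111110011111100111111
  (a | (d | c)) = 00111111001111111111111111111111
  ((a | (d | c)) & e) = 00010101000101010101010101010101

((a | (d | c)) & e)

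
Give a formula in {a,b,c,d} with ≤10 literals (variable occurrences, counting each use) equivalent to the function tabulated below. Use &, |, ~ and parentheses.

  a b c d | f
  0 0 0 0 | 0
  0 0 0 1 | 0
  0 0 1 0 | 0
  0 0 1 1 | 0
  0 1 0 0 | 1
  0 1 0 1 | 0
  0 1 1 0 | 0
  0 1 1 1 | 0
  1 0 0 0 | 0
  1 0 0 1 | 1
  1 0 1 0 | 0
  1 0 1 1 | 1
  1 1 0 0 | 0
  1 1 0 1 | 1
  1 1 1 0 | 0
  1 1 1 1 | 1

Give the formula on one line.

((d | ((~b | ~c) & ~a)) & ((d & a) | (b & ~d)))

  ~b = 1111000011110000
  ~c = 1100110011001100
  (~b | ~c) = 1111110011111100
  ~a = 1111111100000000
  ((~b | ~c) & ~a) = 1111110000000000
  (d | ((~b | ~c) & ~a)) = 1111110101010101
  (d & a) = 0000000001010101
  ~d = 1010101010101010
  (b & ~d) = 0000101000001010
  ((d & a) | (b & ~d)) = 0000101001011111
  ((d | ((~b | ~c) & ~a)) & ((d & a) | (b & ~d))) = 0000100001010101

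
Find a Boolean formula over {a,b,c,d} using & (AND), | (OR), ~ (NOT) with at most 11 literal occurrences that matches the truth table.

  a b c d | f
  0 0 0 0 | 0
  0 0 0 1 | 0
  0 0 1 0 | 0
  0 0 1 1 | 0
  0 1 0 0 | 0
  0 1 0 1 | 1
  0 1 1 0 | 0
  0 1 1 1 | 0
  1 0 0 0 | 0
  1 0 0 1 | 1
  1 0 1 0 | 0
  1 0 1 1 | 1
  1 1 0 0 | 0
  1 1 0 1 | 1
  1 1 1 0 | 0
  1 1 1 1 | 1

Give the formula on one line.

(((a | b) | (~a & ~d)) & (d & (~b | (~c | a))))

  (a | b) = 0000111111111111
  ~a = 1111111100000000
  ~d = 1010101010101010
  (~a & ~d) = 1010101000000000
  ((a | b) | (~a & ~d)) = 1010111111111111
  ~b = 1111000011110000
  ~c = 1100110011001100
  (~c | a) = 1100110011111111
  (~b | (~c | a)) = 1111110011111111
  (d & (~b | (~c | a))) = 0101010001010101
  (((a | b) | (~a & ~d)) & (d & (~b | (~c | a)))) = 0000010001010101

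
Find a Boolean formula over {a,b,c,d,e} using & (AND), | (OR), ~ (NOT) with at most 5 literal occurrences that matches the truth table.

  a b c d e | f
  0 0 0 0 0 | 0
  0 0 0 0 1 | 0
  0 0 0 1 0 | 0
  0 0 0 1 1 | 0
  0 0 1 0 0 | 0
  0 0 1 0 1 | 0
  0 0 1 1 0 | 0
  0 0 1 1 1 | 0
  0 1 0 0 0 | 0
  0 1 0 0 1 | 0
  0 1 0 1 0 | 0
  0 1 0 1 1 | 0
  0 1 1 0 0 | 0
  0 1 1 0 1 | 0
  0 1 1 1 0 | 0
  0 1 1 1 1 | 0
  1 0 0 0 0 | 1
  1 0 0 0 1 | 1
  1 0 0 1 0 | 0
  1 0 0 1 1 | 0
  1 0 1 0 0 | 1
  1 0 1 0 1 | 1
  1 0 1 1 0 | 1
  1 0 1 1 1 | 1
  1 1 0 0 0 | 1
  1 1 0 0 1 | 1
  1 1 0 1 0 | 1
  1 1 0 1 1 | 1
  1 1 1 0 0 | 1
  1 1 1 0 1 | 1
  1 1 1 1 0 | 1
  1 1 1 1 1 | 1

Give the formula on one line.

  (c | b) = 00001111111111110000111111111111
  ~d = 11001100110011001100110011001100
  ((c | b) | ~d) = 11001111111111111100111111111111
  (a & ((c | b) | ~d)) = 00000000000000001100111111111111

(a & ((c | b) | ~d))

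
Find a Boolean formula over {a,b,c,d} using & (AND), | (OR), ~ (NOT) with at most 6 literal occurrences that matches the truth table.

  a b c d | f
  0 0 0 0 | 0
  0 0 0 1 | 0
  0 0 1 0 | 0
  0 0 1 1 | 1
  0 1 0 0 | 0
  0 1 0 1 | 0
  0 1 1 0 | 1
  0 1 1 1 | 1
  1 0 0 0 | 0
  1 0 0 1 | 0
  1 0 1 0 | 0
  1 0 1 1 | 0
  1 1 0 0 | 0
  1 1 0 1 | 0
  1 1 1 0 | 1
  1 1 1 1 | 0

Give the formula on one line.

(((~a & d) | (~d & b)) & c)

  ~a = 1111111100000000
  (~a & d) = 0101010100000000
  ~d = 1010101010101010
  (~d & b) = 0000101000001010
  ((~a & d) | (~d & b)) = 0101111100001010
  (((~a & d) | (~d & b)) & c) = 0001001100000010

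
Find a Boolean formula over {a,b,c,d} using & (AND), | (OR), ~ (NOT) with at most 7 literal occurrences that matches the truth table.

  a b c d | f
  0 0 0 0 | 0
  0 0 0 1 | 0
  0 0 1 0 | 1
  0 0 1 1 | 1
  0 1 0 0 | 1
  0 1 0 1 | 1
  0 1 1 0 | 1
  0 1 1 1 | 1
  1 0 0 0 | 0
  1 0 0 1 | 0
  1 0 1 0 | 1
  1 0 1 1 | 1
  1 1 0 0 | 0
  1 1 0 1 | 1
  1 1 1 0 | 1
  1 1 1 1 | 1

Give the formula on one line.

  ~a = 1111111100000000
  (d | ~a) = 1111111101010101
  (b & (d | ~a)) = 0000111100000101
  ((b & (d | ~a)) | c) = 0011111100110111

((b & (d | ~a)) | c)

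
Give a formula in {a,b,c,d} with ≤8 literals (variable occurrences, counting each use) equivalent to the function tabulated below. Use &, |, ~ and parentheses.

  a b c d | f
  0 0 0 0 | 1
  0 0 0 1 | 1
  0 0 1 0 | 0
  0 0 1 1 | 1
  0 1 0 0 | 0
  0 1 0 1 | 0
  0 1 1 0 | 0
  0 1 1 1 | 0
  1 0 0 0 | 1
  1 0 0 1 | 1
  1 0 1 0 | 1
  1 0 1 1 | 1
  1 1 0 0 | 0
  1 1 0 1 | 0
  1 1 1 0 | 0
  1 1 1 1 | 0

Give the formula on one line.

(((a | ~c) | ((~b & d) & c)) & ~b)

  ~c = 1100110011001100
  (a | ~c) = 1100110011111111
  ~b = 1111000011110000
  (~b & d) = 0101000001010000
  ((~b & d) & c) = 0001000000010000
  ((a | ~c) | ((~b & d) & c)) = 1101110011111111
  (((a | ~c) | ((~b & d) & c)) & ~b) = 1101000011110000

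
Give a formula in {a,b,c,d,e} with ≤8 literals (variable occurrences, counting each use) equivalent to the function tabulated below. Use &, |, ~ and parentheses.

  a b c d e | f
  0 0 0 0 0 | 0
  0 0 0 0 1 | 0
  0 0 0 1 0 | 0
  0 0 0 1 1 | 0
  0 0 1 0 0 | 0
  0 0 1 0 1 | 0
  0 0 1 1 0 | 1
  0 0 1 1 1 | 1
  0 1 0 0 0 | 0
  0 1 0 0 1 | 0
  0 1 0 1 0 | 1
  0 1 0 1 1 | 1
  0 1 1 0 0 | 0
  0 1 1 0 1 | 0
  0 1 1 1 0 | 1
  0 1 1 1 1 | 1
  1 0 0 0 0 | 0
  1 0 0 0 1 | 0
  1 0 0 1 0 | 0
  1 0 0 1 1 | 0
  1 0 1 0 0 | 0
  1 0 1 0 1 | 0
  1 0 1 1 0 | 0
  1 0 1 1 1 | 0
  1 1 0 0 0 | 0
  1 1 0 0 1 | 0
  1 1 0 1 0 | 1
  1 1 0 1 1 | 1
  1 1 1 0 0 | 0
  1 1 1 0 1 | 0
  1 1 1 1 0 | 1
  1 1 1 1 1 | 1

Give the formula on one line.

  (a | c) = 00001111000011111111111111111111
  ~d = 11001100110011001100110011001100
  ((a | c) | ~d) = 11001111110011111111111111111111
  ~a = 11111111111111110000000000000000
  (((a | c) | ~d) & ~a) = 11001111110011110000000000000000
  (b | d) = 00110011111111110011001111111111
  ((((a | c) | ~d) & ~a) & (b | d)) = 00000011110011110000000000000000
  (b | ((((a | c) | ~d) & ~a) & (b | d))) = 00000011111111110000000011111111
  ((b | ((((a | c) | ~d) & ~a) & (b | d))) & d) = 00000011001100110000000000110011

((b | ((((a | c) | ~d) & ~a) & (b | d))) & d)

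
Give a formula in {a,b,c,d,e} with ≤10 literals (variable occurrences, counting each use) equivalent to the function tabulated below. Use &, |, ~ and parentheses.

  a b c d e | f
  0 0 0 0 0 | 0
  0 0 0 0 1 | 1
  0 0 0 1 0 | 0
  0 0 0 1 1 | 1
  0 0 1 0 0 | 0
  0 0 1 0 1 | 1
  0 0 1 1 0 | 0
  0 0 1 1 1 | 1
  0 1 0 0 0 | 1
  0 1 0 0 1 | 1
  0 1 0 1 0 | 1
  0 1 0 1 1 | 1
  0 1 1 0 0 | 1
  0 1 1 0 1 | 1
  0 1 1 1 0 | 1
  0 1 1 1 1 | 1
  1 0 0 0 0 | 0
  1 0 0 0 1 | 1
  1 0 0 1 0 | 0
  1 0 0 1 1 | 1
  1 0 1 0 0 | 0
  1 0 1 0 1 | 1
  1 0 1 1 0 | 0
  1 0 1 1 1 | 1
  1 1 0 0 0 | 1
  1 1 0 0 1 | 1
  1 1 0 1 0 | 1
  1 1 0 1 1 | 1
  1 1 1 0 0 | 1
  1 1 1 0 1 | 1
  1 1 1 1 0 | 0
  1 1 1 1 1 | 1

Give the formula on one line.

  (e | b) = 01010101111111110101010111111111
  ~c = 11110000111100001111000011110000
  (~c & b) = 00000000111100000000000011110000
  (a & (~c & b)) = 00000000000000000000000011110000
  (e | (a & (~c & b))) = 01010101010101010101010111110101
  ~a = 11111111111111110000000000000000
  ~e = 10101010101010101010101010101010
  ~d = 11001100110011001100110011001100
  (~e & ~d) = 10001000100010001000100010001000
  (~a | (~e & ~d)) = 11111111111111111000100010001000
  ((e | (a & (~c & b))) | (~a | (~e & ~d))) = 11111111111111111101110111111101
  ((e | b) & ((e | (a & (~c & b))) | (~a | (~e & ~d)))) = 01010101111111110101010111111101

((e | b) & ((e | (a & (~c & b))) | (~a | (~e & ~d))))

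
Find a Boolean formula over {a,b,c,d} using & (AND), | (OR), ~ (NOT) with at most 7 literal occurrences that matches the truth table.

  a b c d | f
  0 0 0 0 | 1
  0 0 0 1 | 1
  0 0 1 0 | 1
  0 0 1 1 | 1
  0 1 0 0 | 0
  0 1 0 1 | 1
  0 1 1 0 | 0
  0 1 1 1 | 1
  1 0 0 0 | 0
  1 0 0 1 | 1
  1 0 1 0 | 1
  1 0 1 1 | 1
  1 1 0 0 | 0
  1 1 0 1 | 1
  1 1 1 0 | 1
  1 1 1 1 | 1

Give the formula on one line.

((~d & ((a & c) | (~a & ~b))) | d)

  ~d = 1010101010101010
  (a & c) = 0000000000110011
  ~a = 1111111100000000
  ~b = 1111000011110000
  (~a & ~b) = 1111000000000000
  ((a & c) | (~a & ~b)) = 1111000000110011
  (~d & ((a & c) | (~a & ~b))) = 1010000000100010
  ((~d & ((a & c) | (~a & ~b))) | d) = 1111010101110111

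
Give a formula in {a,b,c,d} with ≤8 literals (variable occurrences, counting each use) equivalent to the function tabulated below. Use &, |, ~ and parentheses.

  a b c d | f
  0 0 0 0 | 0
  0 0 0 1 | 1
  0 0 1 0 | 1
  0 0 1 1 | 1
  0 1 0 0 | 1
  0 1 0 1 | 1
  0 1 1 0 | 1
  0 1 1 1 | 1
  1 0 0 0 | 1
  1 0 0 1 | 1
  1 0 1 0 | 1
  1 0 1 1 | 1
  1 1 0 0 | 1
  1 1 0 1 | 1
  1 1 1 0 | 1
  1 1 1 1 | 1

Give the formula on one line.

(((c | (~d & a)) | d) | (b | (d & ~a)))

  ~d = 1010101010101010
  (~d & a) = 0000000010101010
  (c | (~d & a)) = 0011001110111011
  ((c | (~d & a)) | d) = 0111011111111111
  ~a = 1111111100000000
  (d & ~a) = 0101010100000000
  (b | (d & ~a)) = 0101111100001111
  (((c | (~d & a)) | d) | (b | (d & ~a))) = 0111111111111111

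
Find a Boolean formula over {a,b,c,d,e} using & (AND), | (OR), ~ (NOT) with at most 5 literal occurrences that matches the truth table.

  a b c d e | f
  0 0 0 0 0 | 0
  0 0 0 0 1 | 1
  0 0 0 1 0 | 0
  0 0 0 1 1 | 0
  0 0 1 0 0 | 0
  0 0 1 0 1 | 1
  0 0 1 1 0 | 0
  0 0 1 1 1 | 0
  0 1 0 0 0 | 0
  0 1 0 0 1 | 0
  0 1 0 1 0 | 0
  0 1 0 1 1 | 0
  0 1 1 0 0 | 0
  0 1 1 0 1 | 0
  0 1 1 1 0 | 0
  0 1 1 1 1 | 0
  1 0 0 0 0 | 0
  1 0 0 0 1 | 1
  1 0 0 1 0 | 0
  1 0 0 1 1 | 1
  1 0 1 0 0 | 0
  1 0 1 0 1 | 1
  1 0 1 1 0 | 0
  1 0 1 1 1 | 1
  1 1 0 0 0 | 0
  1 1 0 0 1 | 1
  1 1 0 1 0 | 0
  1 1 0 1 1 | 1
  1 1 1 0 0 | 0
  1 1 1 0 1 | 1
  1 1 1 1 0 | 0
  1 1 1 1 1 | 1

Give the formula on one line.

  ~b = 11111111000000001111111100000000
  ~d = 11001100110011001100110011001100
  (~b & ~d) = 11001100000000001100110000000000
  (a | (~b & ~d)) = 11001100000000001111111111111111
  (e & (a | (~b & ~d))) = 01000100000000000101010101010101

(e & (a | (~b & ~d)))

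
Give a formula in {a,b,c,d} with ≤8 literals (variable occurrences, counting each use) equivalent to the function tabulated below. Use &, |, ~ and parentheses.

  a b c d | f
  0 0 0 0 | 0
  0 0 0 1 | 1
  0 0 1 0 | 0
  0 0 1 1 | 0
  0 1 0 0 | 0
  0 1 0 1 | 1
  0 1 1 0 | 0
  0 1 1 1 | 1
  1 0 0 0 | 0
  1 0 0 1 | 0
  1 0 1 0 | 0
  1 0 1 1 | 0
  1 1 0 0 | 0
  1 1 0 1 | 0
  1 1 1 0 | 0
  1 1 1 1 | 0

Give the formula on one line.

  ~a = 1111111100000000
  ~c = 1100110011001100
  ~d = 1010101010101010
  (~d & a) = 0000000010101010
  ((~d & a) & ~c) = 0000000010001000
  (b & c) = 0000001100000011
  (((~d & a) & ~c) | (b & c)) = 0000001110001011
  (~c | (((~d & a) & ~c) | (b & c))) = 1100111111001111
  ((~c | (((~d & a) & ~c) | (b & c))) & d) = 0100010101000101
  (~a & ((~c | (((~d & a) & ~c) | (b & c))) & d)) = 0100010100000000

(~a & ((~c | (((~d & a) & ~c) | (b & c))) & d))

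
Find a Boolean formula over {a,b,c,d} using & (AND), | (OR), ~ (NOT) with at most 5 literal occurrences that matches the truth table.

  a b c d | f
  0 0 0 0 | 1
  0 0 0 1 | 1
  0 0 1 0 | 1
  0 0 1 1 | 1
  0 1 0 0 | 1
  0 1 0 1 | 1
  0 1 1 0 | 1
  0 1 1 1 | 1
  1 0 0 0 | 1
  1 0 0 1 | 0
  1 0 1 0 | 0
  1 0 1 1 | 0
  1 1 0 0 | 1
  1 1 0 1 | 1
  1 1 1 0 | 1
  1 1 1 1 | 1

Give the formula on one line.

  ~d = 1010101010101010
  ~c = 1100110011001100
  (~d & ~c) = 1000100010001000
  ~a = 1111111100000000
  (~a | b) = 1111111100001111
  ((~d & ~c) | (~a | b)) = 1111111110001111

((~d & ~c) | (~a | b))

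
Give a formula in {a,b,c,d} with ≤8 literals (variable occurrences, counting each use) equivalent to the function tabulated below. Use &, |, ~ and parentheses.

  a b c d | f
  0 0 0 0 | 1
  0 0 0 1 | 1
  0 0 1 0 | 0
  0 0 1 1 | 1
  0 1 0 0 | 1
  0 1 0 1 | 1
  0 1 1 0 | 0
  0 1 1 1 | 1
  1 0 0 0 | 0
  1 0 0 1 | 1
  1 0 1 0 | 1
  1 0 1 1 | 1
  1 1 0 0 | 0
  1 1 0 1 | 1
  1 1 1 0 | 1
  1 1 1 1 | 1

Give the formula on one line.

((d | (c & a)) | (~c & ~a))

  (c & a) = 0000000000110011
  (d | (c & a)) = 0101010101110111
  ~c = 1100110011001100
  ~a = 1111111100000000
  (~c & ~a) = 1100110000000000
  ((d | (c & a)) | (~c & ~a)) = 1101110101110111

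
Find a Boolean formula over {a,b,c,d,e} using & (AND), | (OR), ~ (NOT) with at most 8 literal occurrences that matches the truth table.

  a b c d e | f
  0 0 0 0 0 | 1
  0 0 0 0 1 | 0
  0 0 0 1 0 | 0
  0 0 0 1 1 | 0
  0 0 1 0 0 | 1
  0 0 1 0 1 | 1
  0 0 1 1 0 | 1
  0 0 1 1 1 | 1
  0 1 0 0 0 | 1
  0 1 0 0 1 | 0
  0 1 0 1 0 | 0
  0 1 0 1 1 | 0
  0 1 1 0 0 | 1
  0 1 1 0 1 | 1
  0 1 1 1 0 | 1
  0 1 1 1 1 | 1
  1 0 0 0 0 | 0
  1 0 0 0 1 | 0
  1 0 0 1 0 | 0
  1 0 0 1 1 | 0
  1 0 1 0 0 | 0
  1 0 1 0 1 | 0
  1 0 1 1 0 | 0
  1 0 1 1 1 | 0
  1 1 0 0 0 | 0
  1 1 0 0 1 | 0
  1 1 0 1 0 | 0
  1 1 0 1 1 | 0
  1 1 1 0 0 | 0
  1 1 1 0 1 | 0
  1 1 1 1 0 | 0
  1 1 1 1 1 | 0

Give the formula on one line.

((~a & c) | ((~e & ~d) & ~a))

  ~a = 11111111111111110000000000000000
  (~a & c) = 00001111000011110000000000000000
  ~e = 10101010101010101010101010101010
  ~d = 11001100110011001100110011001100
  (~e & ~d) = 10001000100010001000100010001000
  ((~e & ~d) & ~a) = 10001000100010000000000000000000
  ((~a & c) | ((~e & ~d) & ~a)) = 10001111100011110000000000000000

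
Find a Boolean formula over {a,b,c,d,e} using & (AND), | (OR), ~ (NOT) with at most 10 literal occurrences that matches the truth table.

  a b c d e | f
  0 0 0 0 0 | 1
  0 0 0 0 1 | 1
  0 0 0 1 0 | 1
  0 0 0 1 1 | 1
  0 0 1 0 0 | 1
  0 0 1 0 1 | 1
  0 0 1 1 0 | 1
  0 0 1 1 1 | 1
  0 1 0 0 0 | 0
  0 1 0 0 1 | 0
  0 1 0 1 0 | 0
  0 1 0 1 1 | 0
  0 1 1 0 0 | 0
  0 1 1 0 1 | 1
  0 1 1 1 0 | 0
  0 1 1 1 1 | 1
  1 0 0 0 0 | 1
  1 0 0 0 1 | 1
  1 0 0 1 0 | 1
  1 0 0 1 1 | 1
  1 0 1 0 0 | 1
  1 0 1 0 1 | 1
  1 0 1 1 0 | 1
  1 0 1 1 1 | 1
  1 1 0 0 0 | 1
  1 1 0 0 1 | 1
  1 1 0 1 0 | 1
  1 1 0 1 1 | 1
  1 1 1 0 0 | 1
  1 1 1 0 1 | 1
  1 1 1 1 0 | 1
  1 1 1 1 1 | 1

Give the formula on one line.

  (b & a) = 00000000000000000000000011111111
  ((b & a) | c) = 00001111000011110000111111111111
  ~b = 11111111000000001111111100000000
  (~b | e) = 11111111010101011111111101010101
  (((b & a) | c) & (~b | e)) = 00001111000001010000111101010101
  (~b | a) = 11111111000000001111111111111111
  ((((b & a) | c) & (~b | e)) | (~b | a)) = 11111111000001011111111111111111

((((b & a) | c) & (~b | e)) | (~b | a))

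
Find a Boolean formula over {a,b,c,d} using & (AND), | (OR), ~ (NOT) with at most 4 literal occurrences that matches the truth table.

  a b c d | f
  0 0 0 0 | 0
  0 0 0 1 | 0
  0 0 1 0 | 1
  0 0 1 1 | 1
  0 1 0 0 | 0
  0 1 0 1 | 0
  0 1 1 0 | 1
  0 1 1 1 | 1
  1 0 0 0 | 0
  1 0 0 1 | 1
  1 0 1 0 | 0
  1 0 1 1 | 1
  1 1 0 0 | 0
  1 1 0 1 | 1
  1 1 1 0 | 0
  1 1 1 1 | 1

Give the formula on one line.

  ~a = 1111111100000000
  (~a | d) = 1111111101010101
  (c | a) = 0011001111111111
  ((~a | d) & (c | a)) = 0011001101010101

((~a | d) & (c | a))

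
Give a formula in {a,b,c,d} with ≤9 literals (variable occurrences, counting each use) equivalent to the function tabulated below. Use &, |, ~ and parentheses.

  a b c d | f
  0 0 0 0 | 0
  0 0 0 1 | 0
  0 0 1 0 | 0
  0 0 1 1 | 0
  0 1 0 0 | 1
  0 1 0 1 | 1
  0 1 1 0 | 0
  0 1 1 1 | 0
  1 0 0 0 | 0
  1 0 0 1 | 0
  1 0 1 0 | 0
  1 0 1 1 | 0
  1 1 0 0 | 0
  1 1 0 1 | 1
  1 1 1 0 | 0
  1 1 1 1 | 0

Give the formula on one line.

((((d | ~b) | (d | ~a)) & ~c) & b)

  ~b = 1111000011110000
  (d | ~b) = 1111010111110101
  ~a = 1111111100000000
  (d | ~a) = 1111111101010101
  ((d | ~b) | (d | ~a)) = 1111111111110101
  ~c = 1100110011001100
  (((d | ~b) | (d | ~a)) & ~c) = 1100110011000100
  ((((d | ~b) | (d | ~a)) & ~c) & b) = 0000110000000100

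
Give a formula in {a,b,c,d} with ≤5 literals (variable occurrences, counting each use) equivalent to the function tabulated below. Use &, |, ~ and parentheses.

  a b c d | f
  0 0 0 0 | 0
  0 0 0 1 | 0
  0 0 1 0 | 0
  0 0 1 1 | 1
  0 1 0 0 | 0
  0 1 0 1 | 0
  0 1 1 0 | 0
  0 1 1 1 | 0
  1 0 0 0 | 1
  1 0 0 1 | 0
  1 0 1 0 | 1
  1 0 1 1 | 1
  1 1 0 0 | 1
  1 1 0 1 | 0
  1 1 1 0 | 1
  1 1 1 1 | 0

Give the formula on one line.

  ~d = 1010101010101010
  (~d & a) = 0000000010101010
  ~b = 1111000011110000
  (~b & c) = 0011000000110000
  (d & (~b & c)) = 0001000000010000
  ((~d & a) | (d & (~b & c))) = 0001000010111010

((~d & a) | (d & (~b & c)))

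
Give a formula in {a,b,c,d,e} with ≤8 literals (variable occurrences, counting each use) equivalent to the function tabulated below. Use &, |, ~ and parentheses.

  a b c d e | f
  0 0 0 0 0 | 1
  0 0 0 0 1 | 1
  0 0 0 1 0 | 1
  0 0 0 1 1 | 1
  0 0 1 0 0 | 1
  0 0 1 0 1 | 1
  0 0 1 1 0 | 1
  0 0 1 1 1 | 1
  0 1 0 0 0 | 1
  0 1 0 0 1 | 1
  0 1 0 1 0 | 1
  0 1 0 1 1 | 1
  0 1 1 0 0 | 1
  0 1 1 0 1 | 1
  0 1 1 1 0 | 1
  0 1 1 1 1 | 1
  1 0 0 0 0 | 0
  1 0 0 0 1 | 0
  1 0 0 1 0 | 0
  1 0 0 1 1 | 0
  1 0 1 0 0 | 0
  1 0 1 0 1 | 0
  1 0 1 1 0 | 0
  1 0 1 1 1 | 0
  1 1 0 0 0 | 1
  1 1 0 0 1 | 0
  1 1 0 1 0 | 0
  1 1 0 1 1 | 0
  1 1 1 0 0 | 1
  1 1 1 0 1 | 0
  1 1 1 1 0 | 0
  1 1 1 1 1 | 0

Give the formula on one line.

  ~a = 11111111111111110000000000000000
  ~b = 11111111000000001111111100000000
  (d & ~b) = 00110011000000000011001100000000
  (b | (d & ~b)) = 00110011111111110011001111111111
  ~d = 11001100110011001100110011001100
  ~e = 10101010101010101010101010101010
  (~d & ~e) = 10001000100010001000100010001000
  ((b | (d & ~b)) & (~d & ~e)) = 00000000100010000000000010001000
  (~a | ((b | (d & ~b)) & (~d & ~e))) = 11111111111111110000000010001000

(~a | ((b | (d & ~b)) & (~d & ~e)))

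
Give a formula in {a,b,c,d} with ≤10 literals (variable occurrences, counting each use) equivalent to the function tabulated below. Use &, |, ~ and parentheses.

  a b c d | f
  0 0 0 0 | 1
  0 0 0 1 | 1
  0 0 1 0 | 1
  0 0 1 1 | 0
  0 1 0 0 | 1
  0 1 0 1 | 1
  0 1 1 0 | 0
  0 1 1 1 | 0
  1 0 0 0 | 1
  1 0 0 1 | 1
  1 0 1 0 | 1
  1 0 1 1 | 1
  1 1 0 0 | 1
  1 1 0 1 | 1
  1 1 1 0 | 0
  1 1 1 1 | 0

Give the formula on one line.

  ~d = 1010101010101010
  (b | a) = 0000111111111111
  (d & (b | a)) = 0000010101010101
  ((d & (b | a)) | b) = 0000111101011111
  (~d | ((d & (b | a)) | b)) = 1010111111111111
  ~b = 1111000011110000
  ((~d | ((d & (b | a)) | b)) & ~b) = 1010000011110000
  ~c = 1100110011001100
  (((~d | ((d & (b | a)) | b)) & ~b) | ~c) = 1110110011111100

(((~d | ((d & (b | a)) | b)) & ~b) | ~c)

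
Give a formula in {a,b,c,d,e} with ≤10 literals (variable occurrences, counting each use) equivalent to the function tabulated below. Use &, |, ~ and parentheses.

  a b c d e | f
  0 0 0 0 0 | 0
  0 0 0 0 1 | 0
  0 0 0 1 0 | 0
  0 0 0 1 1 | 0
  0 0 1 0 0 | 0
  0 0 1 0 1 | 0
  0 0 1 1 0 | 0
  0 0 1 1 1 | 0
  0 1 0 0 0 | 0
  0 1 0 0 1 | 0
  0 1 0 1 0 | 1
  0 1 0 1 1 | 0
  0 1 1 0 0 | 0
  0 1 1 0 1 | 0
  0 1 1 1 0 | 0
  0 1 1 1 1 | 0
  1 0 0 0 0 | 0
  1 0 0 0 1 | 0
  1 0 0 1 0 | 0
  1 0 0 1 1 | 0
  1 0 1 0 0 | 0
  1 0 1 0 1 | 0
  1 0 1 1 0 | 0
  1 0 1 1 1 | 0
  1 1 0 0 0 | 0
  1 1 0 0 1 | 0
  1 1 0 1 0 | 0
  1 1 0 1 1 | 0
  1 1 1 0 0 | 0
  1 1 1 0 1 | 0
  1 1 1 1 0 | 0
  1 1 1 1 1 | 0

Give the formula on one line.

((~d | ~c) & ((~e | c) & (((e & d) | (~a & d)) & b)))

  ~d = 11001100110011001100110011001100
  ~c = 11110000111100001111000011110000
  (~d | ~c) = 11111100111111001111110011111100
  ~e = 10101010101010101010101010101010
  (~e | c) = 10101111101011111010111110101111
  (e & d) = 00010001000100010001000100010001
  ~a = 11111111111111110000000000000000
  (~a & d) = 00110011001100110000000000000000
  ((e & d) | (~a & d)) = 00110011001100110001000100010001
  (((e & d) | (~a & d)) & b) = 00000000001100110000000000010001
  ((~e | c) & (((e & d) | (~a & d)) & b)) = 00000000001000110000000000000001
  ((~d | ~c) & ((~e | c) & (((e & d) | (~a & d)) & b))) = 00000000001000000000000000000000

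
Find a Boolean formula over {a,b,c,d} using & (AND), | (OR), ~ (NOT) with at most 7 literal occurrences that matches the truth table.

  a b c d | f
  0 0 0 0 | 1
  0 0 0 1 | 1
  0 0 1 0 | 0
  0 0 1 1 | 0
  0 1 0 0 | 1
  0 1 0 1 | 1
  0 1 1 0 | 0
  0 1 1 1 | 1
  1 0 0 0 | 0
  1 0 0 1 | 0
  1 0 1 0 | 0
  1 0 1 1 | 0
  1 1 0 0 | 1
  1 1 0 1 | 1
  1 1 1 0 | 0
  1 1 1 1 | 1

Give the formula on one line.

  ~c = 1100110011001100
  (~c | d) = 1101110111011101
  ~a = 1111111100000000
  (~a & ~c) = 1100110000000000
  (b | (~a & ~c)) = 1100111100001111
  ((~c | d) & (b | (~a & ~c))) = 1100110100001101

((~c | d) & (b | (~a & ~c)))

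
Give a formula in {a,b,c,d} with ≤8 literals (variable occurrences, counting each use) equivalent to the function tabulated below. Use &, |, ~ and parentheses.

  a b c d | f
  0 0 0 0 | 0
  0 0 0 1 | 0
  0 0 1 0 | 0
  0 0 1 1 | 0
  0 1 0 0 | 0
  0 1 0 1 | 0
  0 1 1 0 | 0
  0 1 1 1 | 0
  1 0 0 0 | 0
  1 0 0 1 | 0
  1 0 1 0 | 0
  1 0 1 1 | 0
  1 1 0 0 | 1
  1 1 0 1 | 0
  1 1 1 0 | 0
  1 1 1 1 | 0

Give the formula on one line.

  ~b = 1111000011110000
  (a | ~b) = 1111000011111111
  ~c = 1100110011001100
  (~c | d) = 1101110111011101
  ((a | ~b) & (~c | d)) = 1101000011011101
  (~c & b) = 0000110000001100
  ~d = 1010101010101010
  ((~c & b) & ~d) = 0000100000001000
  (((a | ~b) & (~c | d)) & ((~c & b) & ~d)) = 0000000000001000

(((a | ~b) & (~c | d)) & ((~c & b) & ~d))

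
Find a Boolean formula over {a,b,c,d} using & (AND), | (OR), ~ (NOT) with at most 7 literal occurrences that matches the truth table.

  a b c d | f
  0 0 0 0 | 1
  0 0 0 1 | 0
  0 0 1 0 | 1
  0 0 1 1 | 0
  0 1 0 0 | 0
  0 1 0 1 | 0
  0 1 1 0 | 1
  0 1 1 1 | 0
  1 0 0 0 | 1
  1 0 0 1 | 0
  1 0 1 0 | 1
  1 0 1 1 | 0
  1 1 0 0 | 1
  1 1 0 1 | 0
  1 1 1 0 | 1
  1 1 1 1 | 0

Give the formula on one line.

  ~b = 1111000011110000
  (c | ~b) = 1111001111110011
  ~a = 1111111100000000
  (b | ~a) = 1111111100001111
  (c | a) = 0011001111111111
  ((b | ~a) & (c | a)) = 0011001100001111
  ((c | ~b) | ((b | ~a) & (c | a))) = 1111001111111111
  ~d = 1010101010101010
  (((c | ~b) | ((b | ~a) & (c | a))) & ~d) = 1010001010101010

(((c | ~b) | ((b | ~a) & (c | a))) & ~d)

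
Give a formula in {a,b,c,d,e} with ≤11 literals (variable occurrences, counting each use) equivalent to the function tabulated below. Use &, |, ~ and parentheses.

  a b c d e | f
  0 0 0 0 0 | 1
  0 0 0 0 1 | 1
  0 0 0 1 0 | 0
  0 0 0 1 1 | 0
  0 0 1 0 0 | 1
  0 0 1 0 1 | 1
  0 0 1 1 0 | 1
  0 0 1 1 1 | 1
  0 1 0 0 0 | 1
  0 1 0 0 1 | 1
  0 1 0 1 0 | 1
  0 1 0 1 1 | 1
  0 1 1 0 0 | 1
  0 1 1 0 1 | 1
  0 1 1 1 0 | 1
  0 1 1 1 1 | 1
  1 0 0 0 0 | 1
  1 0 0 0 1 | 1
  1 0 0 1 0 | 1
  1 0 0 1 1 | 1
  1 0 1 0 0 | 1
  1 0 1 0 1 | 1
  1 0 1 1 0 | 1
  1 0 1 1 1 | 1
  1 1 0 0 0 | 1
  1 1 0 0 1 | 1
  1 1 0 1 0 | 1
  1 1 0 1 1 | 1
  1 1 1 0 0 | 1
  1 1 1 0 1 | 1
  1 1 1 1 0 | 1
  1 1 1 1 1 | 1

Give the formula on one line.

  (c & a) = 00000000000000000000111100001111
  (d & a) = 00000000000000000011001100110011
  ((d & a) | b) = 00000000111111110011001111111111
  ((c & a) | ((d & a) | b)) = 00000000111111110011111111111111
  ~d = 11001100110011001100110011001100
  (~d | c) = 11001111110011111100111111001111
  ((~d | c) | a) = 11001111110011111111111111111111
  ~b = 11111111000000001111111100000000
  (((~d | c) | a) & ~b) = 11001111000000001111111100000000
  (((c & a) | ((d & a) | b)) | (((~d | c) | a) & ~b)) = 11001111111111111111111111111111

(((c & a) | ((d & a) | b)) | (((~d | c) | a) & ~b))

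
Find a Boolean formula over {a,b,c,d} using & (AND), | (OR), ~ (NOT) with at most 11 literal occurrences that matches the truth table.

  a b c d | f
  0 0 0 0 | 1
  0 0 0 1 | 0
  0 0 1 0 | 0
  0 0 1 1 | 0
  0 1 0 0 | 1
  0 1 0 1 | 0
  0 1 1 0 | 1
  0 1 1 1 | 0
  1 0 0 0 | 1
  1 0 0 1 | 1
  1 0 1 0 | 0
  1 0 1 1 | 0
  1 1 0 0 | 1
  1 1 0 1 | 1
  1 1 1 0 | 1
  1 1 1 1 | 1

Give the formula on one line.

((((~a | d) & ~d) | a) & (~c | ((c | ~b) & b)))

  ~a = 1111111100000000
  (~a | d) = 1111111101010101
  ~d = 1010101010101010
  ((~a | d) & ~d) = 1010101000000000
  (((~a | d) & ~d) | a) = 1010101011111111
  ~c = 1100110011001100
  ~b = 1111000011110000
  (c | ~b) = 1111001111110011
  ((c | ~b) & b) = 0000001100000011
  (~c | ((c | ~b) & b)) = 1100111111001111
  ((((~a | d) & ~d) | a) & (~c | ((c | ~b) & b))) = 1000101011001111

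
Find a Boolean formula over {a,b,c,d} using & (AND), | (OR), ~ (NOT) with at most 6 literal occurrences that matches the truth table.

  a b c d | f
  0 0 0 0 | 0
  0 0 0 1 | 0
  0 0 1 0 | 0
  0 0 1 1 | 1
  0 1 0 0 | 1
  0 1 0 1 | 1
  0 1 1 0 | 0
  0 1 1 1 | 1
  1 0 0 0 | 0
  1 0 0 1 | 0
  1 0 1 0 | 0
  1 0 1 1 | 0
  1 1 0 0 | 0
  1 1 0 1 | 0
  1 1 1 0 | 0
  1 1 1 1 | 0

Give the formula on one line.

  (c | b) = 0011111100111111
  ~c = 1100110011001100
  (~c | d) = 1101110111011101
  ((c | b) & (~c | d)) = 0001110100011101
  ~a = 1111111100000000
  (((c | b) & (~c | d)) & ~a) = 0001110100000000

(((c | b) & (~c | d)) & ~a)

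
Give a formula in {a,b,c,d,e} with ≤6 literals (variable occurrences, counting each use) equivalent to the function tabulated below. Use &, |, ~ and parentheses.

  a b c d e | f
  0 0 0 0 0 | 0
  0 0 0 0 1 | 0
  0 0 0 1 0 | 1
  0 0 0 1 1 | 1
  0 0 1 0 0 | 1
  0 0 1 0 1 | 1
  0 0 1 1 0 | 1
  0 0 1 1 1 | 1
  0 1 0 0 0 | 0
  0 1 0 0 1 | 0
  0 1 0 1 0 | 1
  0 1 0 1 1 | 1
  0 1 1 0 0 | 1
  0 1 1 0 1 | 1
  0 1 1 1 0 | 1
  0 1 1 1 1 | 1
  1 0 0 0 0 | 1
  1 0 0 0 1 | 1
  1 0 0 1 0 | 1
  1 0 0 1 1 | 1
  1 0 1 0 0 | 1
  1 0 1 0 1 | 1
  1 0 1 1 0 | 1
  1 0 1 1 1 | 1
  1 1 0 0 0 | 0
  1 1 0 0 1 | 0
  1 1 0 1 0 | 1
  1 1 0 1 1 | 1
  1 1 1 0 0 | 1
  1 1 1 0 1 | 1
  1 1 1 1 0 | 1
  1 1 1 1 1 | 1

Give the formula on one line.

  (d | c) = 00111111001111110011111100111111
  ~b = 11111111000000001111111100000000
  (d & b) = 00000000001100110000000000110011
  ((d & b) | a) = 00000000001100111111111111111111
  (~b & ((d & b) | a)) = 00000000000000001111111100000000
  ((d | c) | (~b & ((d & b) | a))) = 00111111001111111111111100111111

((d | c) | (~b & ((d & b) | a)))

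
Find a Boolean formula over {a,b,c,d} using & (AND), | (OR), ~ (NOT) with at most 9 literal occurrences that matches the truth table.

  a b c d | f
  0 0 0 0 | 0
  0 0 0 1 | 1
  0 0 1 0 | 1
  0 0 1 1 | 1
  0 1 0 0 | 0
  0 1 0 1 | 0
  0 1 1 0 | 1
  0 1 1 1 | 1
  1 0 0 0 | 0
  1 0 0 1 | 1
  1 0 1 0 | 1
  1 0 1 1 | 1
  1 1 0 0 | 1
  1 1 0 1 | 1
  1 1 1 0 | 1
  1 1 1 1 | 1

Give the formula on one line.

((c | ((a | c) & b)) | (d & ~b))

  (a | c) = 0011001111111111
  ((a | c) & b) = 0000001100001111
  (c | ((a | c) & b)) = 0011001100111111
  ~b = 1111000011110000
  (d & ~b) = 0101000001010000
  ((c | ((a | c) & b)) | (d & ~b)) = 0111001101111111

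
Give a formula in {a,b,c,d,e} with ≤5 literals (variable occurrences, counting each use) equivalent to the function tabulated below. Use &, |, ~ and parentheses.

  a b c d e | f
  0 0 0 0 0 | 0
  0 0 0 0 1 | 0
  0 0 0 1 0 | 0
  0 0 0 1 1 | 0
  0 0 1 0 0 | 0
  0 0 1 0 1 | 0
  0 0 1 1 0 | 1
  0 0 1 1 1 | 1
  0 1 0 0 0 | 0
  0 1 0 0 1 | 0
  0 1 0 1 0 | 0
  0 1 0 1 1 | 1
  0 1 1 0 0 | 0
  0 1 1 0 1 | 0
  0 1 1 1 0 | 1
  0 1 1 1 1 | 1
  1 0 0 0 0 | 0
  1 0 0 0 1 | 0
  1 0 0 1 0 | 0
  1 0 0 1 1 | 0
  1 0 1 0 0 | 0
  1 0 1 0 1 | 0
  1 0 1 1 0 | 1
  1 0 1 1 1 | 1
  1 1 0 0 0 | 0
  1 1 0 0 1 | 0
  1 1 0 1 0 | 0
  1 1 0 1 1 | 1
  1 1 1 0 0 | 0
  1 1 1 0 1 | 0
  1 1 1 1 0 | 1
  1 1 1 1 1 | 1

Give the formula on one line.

(((b & e) & d) | (c & d))

  (b & e) = 00000000010101010000000001010101
  ((b & e) & d) = 00000000000100010000000000010001
  (c & d) = 00000011000000110000001100000011
  (((b & e) & d) | (c & d)) = 00000011000100110000001100010011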